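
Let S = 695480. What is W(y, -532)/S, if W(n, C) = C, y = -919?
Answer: -133/173870 ≈ -0.00076494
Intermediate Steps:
W(y, -532)/S = -532/695480 = -532*1/695480 = -133/173870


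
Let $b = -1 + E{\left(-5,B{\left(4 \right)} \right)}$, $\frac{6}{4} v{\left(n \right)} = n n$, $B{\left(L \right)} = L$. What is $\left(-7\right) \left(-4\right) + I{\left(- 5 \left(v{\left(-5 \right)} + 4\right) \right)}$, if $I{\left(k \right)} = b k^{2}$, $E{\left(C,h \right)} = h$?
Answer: $\frac{96184}{3} \approx 32061.0$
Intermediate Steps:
$v{\left(n \right)} = \frac{2 n^{2}}{3}$ ($v{\left(n \right)} = \frac{2 n n}{3} = \frac{2 n^{2}}{3}$)
$b = 3$ ($b = -1 + 4 = 3$)
$I{\left(k \right)} = 3 k^{2}$
$\left(-7\right) \left(-4\right) + I{\left(- 5 \left(v{\left(-5 \right)} + 4\right) \right)} = \left(-7\right) \left(-4\right) + 3 \left(- 5 \left(\frac{2 \left(-5\right)^{2}}{3} + 4\right)\right)^{2} = 28 + 3 \left(- 5 \left(\frac{2}{3} \cdot 25 + 4\right)\right)^{2} = 28 + 3 \left(- 5 \left(\frac{50}{3} + 4\right)\right)^{2} = 28 + 3 \left(\left(-5\right) \frac{62}{3}\right)^{2} = 28 + 3 \left(- \frac{310}{3}\right)^{2} = 28 + 3 \cdot \frac{96100}{9} = 28 + \frac{96100}{3} = \frac{96184}{3}$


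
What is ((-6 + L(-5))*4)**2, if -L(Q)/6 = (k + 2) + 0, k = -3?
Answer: 0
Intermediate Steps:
L(Q) = 6 (L(Q) = -6*((-3 + 2) + 0) = -6*(-1 + 0) = -6*(-1) = 6)
((-6 + L(-5))*4)**2 = ((-6 + 6)*4)**2 = (0*4)**2 = 0**2 = 0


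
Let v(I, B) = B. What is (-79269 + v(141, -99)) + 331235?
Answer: 251867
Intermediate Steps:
(-79269 + v(141, -99)) + 331235 = (-79269 - 99) + 331235 = -79368 + 331235 = 251867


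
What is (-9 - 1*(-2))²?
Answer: 49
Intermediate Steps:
(-9 - 1*(-2))² = (-9 + 2)² = (-7)² = 49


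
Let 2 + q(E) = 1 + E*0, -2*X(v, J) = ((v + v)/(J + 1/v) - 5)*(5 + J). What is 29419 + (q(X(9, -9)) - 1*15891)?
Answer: 13527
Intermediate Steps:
X(v, J) = -(-5 + 2*v/(J + 1/v))*(5 + J)/2 (X(v, J) = -((v + v)/(J + 1/v) - 5)*(5 + J)/2 = -((2*v)/(J + 1/v) - 5)*(5 + J)/2 = -(2*v/(J + 1/v) - 5)*(5 + J)/2 = -(-5 + 2*v/(J + 1/v))*(5 + J)/2)
q(E) = -1 (q(E) = -2 + (1 + E*0) = -2 + (1 + 0) = -2 + 1 = -1)
29419 + (q(X(9, -9)) - 1*15891) = 29419 + (-1 - 1*15891) = 29419 + (-1 - 15891) = 29419 - 15892 = 13527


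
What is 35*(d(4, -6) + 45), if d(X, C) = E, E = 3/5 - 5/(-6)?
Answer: 9751/6 ≈ 1625.2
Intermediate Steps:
E = 43/30 (E = 3*(⅕) - 5*(-⅙) = ⅗ + ⅚ = 43/30 ≈ 1.4333)
d(X, C) = 43/30
35*(d(4, -6) + 45) = 35*(43/30 + 45) = 35*(1393/30) = 9751/6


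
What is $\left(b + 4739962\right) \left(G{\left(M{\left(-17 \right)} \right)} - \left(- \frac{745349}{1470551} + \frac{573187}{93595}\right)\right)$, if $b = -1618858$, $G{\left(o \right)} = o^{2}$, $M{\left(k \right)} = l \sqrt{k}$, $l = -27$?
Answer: $- \frac{5326160307792895187568}{137636220845} \approx -3.8697 \cdot 10^{10}$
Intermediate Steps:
$M{\left(k \right)} = - 27 \sqrt{k}$
$\left(b + 4739962\right) \left(G{\left(M{\left(-17 \right)} \right)} - \left(- \frac{745349}{1470551} + \frac{573187}{93595}\right)\right) = \left(-1618858 + 4739962\right) \left(\left(- 27 \sqrt{-17}\right)^{2} - \left(- \frac{745349}{1470551} + \frac{573187}{93595}\right)\right) = 3121104 \left(\left(- 27 i \sqrt{17}\right)^{2} - \frac{773139776382}{137636220845}\right) = 3121104 \left(\left(- 27 i \sqrt{17}\right)^{2} + \left(\frac{745349}{1470551} - \frac{573187}{93595}\right)\right) = 3121104 \left(-12393 - \frac{773139776382}{137636220845}\right) = 3121104 \left(- \frac{1706498824708467}{137636220845}\right) = - \frac{5326160307792895187568}{137636220845}$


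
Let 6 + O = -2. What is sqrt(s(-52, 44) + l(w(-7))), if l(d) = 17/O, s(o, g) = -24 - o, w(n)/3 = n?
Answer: 3*sqrt(46)/4 ≈ 5.0867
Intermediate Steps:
O = -8 (O = -6 - 2 = -8)
w(n) = 3*n
l(d) = -17/8 (l(d) = 17/(-8) = 17*(-1/8) = -17/8)
sqrt(s(-52, 44) + l(w(-7))) = sqrt((-24 - 1*(-52)) - 17/8) = sqrt((-24 + 52) - 17/8) = sqrt(28 - 17/8) = sqrt(207/8) = 3*sqrt(46)/4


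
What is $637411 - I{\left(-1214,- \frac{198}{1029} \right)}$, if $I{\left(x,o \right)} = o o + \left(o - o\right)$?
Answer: $\frac{74990762383}{117649} \approx 6.3741 \cdot 10^{5}$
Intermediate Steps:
$I{\left(x,o \right)} = o^{2}$ ($I{\left(x,o \right)} = o^{2} + 0 = o^{2}$)
$637411 - I{\left(-1214,- \frac{198}{1029} \right)} = 637411 - \left(- \frac{198}{1029}\right)^{2} = 637411 - \left(\left(-198\right) \frac{1}{1029}\right)^{2} = 637411 - \left(- \frac{66}{343}\right)^{2} = 637411 - \frac{4356}{117649} = \frac{74990762383}{117649}$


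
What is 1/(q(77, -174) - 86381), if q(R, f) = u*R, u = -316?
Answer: -1/110713 ≈ -9.0324e-6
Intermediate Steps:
q(R, f) = -316*R
1/(q(77, -174) - 86381) = 1/(-316*77 - 86381) = 1/(-24332 - 86381) = 1/(-110713) = -1/110713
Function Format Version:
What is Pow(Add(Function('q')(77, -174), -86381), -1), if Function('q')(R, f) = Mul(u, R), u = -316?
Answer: Rational(-1, 110713) ≈ -9.0324e-6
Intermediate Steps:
Function('q')(R, f) = Mul(-316, R)
Pow(Add(Function('q')(77, -174), -86381), -1) = Pow(Add(Mul(-316, 77), -86381), -1) = Pow(Add(-24332, -86381), -1) = Pow(-110713, -1) = Rational(-1, 110713)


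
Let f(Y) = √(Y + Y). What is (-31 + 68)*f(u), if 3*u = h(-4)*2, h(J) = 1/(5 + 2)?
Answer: 74*√21/21 ≈ 16.148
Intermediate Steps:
h(J) = ⅐ (h(J) = 1/7 = ⅐)
u = 2/21 (u = ((⅐)*2)/3 = (⅓)*(2/7) = 2/21 ≈ 0.095238)
f(Y) = √2*√Y (f(Y) = √(2*Y) = √2*√Y)
(-31 + 68)*f(u) = (-31 + 68)*(√2*√(2/21)) = 37*(√2*(√42/21)) = 37*(2*√21/21) = 74*√21/21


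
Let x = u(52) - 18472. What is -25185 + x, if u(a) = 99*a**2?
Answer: 224039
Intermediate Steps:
x = 249224 (x = 99*52**2 - 18472 = 99*2704 - 18472 = 267696 - 18472 = 249224)
-25185 + x = -25185 + 249224 = 224039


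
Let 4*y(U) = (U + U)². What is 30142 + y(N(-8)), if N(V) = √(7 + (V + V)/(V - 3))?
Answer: 331655/11 ≈ 30150.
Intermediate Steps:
N(V) = √(7 + 2*V/(-3 + V)) (N(V) = √(7 + (2*V)/(-3 + V)) = √(7 + 2*V/(-3 + V)))
y(U) = U² (y(U) = (U + U)²/4 = (2*U)²/4 = (4*U²)/4 = U²)
30142 + y(N(-8)) = 30142 + (√3*√((-7 + 3*(-8))/(-3 - 8)))² = 30142 + (√3*√((-7 - 24)/(-11)))² = 30142 + (√3*√(-1/11*(-31)))² = 30142 + (√3*√(31/11))² = 30142 + (√3*(√341/11))² = 30142 + (√1023/11)² = 30142 + 93/11 = 331655/11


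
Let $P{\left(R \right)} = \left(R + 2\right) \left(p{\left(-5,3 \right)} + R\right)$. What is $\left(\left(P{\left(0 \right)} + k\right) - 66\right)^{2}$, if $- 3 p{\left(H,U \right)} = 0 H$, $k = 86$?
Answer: $400$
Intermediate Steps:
$p{\left(H,U \right)} = 0$ ($p{\left(H,U \right)} = - \frac{0 H}{3} = \left(- \frac{1}{3}\right) 0 = 0$)
$P{\left(R \right)} = R \left(2 + R\right)$ ($P{\left(R \right)} = \left(R + 2\right) \left(0 + R\right) = \left(2 + R\right) R = R \left(2 + R\right)$)
$\left(\left(P{\left(0 \right)} + k\right) - 66\right)^{2} = \left(\left(0 \left(2 + 0\right) + 86\right) - 66\right)^{2} = \left(\left(0 \cdot 2 + 86\right) - 66\right)^{2} = \left(\left(0 + 86\right) - 66\right)^{2} = \left(86 - 66\right)^{2} = 20^{2} = 400$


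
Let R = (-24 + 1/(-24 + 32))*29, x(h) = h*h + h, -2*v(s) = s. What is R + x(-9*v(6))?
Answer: 509/8 ≈ 63.625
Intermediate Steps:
v(s) = -s/2
x(h) = h + h² (x(h) = h² + h = h + h²)
R = -5539/8 (R = (-24 + 1/8)*29 = (-24 + ⅛)*29 = -191/8*29 = -5539/8 ≈ -692.38)
R + x(-9*v(6)) = -5539/8 + (-(-9)*6/2)*(1 - (-9)*6/2) = -5539/8 + (-9*(-3))*(1 - 9*(-3)) = -5539/8 + 27*(1 + 27) = -5539/8 + 27*28 = -5539/8 + 756 = 509/8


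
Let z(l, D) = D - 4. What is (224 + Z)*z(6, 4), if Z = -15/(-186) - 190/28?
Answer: 0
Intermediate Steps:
Z = -1455/217 (Z = -15*(-1/186) - 190*1/28 = 5/62 - 95/14 = -1455/217 ≈ -6.7051)
z(l, D) = -4 + D
(224 + Z)*z(6, 4) = (224 - 1455/217)*(-4 + 4) = (47153/217)*0 = 0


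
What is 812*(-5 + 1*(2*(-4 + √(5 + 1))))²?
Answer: 156716 - 42224*√6 ≈ 53289.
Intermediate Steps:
812*(-5 + 1*(2*(-4 + √(5 + 1))))² = 812*(-5 + 1*(2*(-4 + √6)))² = 812*(-5 + 1*(-8 + 2*√6))² = 812*(-5 + (-8 + 2*√6))² = 812*(-13 + 2*√6)²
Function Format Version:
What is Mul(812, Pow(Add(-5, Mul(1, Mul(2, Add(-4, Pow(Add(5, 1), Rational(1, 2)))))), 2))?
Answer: Add(156716, Mul(-42224, Pow(6, Rational(1, 2)))) ≈ 53289.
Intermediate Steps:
Mul(812, Pow(Add(-5, Mul(1, Mul(2, Add(-4, Pow(Add(5, 1), Rational(1, 2)))))), 2)) = Mul(812, Pow(Add(-5, Mul(1, Mul(2, Add(-4, Pow(6, Rational(1, 2)))))), 2)) = Mul(812, Pow(Add(-5, Mul(1, Add(-8, Mul(2, Pow(6, Rational(1, 2)))))), 2)) = Mul(812, Pow(Add(-5, Add(-8, Mul(2, Pow(6, Rational(1, 2))))), 2)) = Mul(812, Pow(Add(-13, Mul(2, Pow(6, Rational(1, 2)))), 2))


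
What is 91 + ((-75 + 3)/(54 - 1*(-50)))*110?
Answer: 193/13 ≈ 14.846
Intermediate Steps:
91 + ((-75 + 3)/(54 - 1*(-50)))*110 = 91 - 72/(54 + 50)*110 = 91 - 72/104*110 = 91 - 72*1/104*110 = 91 - 9/13*110 = 91 - 990/13 = 193/13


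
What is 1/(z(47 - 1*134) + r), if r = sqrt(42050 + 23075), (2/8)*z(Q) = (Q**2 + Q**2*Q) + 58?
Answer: -2603504/6778233012891 - 5*sqrt(2605)/6778233012891 ≈ -3.8414e-7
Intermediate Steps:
z(Q) = 232 + 4*Q**2 + 4*Q**3 (z(Q) = 4*((Q**2 + Q**2*Q) + 58) = 4*((Q**2 + Q**3) + 58) = 4*(58 + Q**2 + Q**3) = 232 + 4*Q**2 + 4*Q**3)
r = 5*sqrt(2605) (r = sqrt(65125) = 5*sqrt(2605) ≈ 255.20)
1/(z(47 - 1*134) + r) = 1/((232 + 4*(47 - 1*134)**2 + 4*(47 - 1*134)**3) + 5*sqrt(2605)) = 1/((232 + 4*(47 - 134)**2 + 4*(47 - 134)**3) + 5*sqrt(2605)) = 1/((232 + 4*(-87)**2 + 4*(-87)**3) + 5*sqrt(2605)) = 1/((232 + 4*7569 + 4*(-658503)) + 5*sqrt(2605)) = 1/((232 + 30276 - 2634012) + 5*sqrt(2605)) = 1/(-2603504 + 5*sqrt(2605))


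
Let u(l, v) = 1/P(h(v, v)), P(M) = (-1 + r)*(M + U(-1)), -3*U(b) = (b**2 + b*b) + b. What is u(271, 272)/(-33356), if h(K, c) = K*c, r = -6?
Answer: 3/51823782892 ≈ 5.7888e-11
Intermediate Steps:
U(b) = -2*b**2/3 - b/3 (U(b) = -((b**2 + b*b) + b)/3 = -((b**2 + b**2) + b)/3 = -(2*b**2 + b)/3 = -(b + 2*b**2)/3 = -2*b**2/3 - b/3)
P(M) = 7/3 - 7*M (P(M) = (-1 - 6)*(M - 1/3*(-1)*(1 + 2*(-1))) = -7*(M - 1/3*(-1)*(1 - 2)) = -7*(M - 1/3*(-1)*(-1)) = -7*(M - 1/3) = -7*(-1/3 + M) = 7/3 - 7*M)
u(l, v) = 1/(7/3 - 7*v**2) (u(l, v) = 1/(7/3 - 7*v*v) = 1/(7/3 - 7*v**2))
u(271, 272)/(-33356) = (3/(7*(1 - 3*272**2)))/(-33356) = (3/(7*(1 - 3*73984)))*(-1/33356) = (3/(7*(1 - 221952)))*(-1/33356) = ((3/7)/(-221951))*(-1/33356) = ((3/7)*(-1/221951))*(-1/33356) = -3/1553657*(-1/33356) = 3/51823782892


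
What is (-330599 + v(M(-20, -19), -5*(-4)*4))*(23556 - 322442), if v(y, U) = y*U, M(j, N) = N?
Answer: 99265719434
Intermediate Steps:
v(y, U) = U*y
(-330599 + v(M(-20, -19), -5*(-4)*4))*(23556 - 322442) = (-330599 + (-5*(-4)*4)*(-19))*(23556 - 322442) = (-330599 + (20*4)*(-19))*(-298886) = (-330599 + 80*(-19))*(-298886) = (-330599 - 1520)*(-298886) = -332119*(-298886) = 99265719434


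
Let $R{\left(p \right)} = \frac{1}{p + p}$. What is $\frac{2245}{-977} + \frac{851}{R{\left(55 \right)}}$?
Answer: $\frac{91454725}{977} \approx 93608.0$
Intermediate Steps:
$R{\left(p \right)} = \frac{1}{2 p}$
$\frac{2245}{-977} + \frac{851}{R{\left(55 \right)}} = \frac{2245}{-977} + \frac{851}{\frac{1}{2} \cdot \frac{1}{55}} = 2245 \left(- \frac{1}{977}\right) + \frac{851}{\frac{1}{2} \cdot \frac{1}{55}} = - \frac{2245}{977} + 851 \frac{1}{\frac{1}{110}} = - \frac{2245}{977} + 851 \cdot 110 = - \frac{2245}{977} + 93610 = \frac{91454725}{977}$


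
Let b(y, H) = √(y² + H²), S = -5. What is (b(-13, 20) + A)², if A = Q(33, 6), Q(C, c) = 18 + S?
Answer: (13 + √569)² ≈ 1358.2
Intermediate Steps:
Q(C, c) = 13 (Q(C, c) = 18 - 5 = 13)
A = 13
b(y, H) = √(H² + y²)
(b(-13, 20) + A)² = (√(20² + (-13)²) + 13)² = (√(400 + 169) + 13)² = (√569 + 13)² = (13 + √569)²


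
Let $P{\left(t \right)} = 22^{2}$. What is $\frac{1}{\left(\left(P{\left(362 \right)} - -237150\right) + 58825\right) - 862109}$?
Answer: $- \frac{1}{565650} \approx -1.7679 \cdot 10^{-6}$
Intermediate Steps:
$P{\left(t \right)} = 484$
$\frac{1}{\left(\left(P{\left(362 \right)} - -237150\right) + 58825\right) - 862109} = \frac{1}{\left(\left(484 - -237150\right) + 58825\right) - 862109} = \frac{1}{\left(\left(484 + 237150\right) + 58825\right) - 862109} = \frac{1}{\left(237634 + 58825\right) - 862109} = \frac{1}{296459 - 862109} = \frac{1}{-565650} = - \frac{1}{565650}$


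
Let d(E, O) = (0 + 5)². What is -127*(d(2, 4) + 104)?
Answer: -16383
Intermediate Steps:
d(E, O) = 25 (d(E, O) = 5² = 25)
-127*(d(2, 4) + 104) = -127*(25 + 104) = -127*129 = -16383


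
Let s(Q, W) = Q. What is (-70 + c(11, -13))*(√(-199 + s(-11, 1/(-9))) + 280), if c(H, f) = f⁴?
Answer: 7977480 + 28491*I*√210 ≈ 7.9775e+6 + 4.1287e+5*I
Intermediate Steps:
(-70 + c(11, -13))*(√(-199 + s(-11, 1/(-9))) + 280) = (-70 + (-13)⁴)*(√(-199 - 11) + 280) = (-70 + 28561)*(√(-210) + 280) = 28491*(I*√210 + 280) = 28491*(280 + I*√210) = 7977480 + 28491*I*√210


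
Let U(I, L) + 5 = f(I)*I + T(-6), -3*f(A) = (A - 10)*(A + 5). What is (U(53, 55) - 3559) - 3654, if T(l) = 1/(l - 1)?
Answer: -1076855/21 ≈ -51279.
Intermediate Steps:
T(l) = 1/(-1 + l)
f(A) = -(-10 + A)*(5 + A)/3 (f(A) = -(A - 10)*(A + 5)/3 = -(-10 + A)*(5 + A)/3)
U(I, L) = -36/7 + I*(50/3 - I**2/3 + 5*I/3) (U(I, L) = -5 + ((50/3 - I**2/3 + 5*I/3)*I + 1/(-1 - 6)) = -5 + (I*(50/3 - I**2/3 + 5*I/3) + 1/(-7)) = -5 + (I*(50/3 - I**2/3 + 5*I/3) - 1/7) = -5 + (-1/7 + I*(50/3 - I**2/3 + 5*I/3)) = -36/7 + I*(50/3 - I**2/3 + 5*I/3))
(U(53, 55) - 3559) - 3654 = ((-36/7 + (1/3)*53*(50 - 1*53**2 + 5*53)) - 3559) - 3654 = ((-36/7 + (1/3)*53*(50 - 1*2809 + 265)) - 3559) - 3654 = ((-36/7 + (1/3)*53*(50 - 2809 + 265)) - 3559) - 3654 = ((-36/7 + (1/3)*53*(-2494)) - 3559) - 3654 = ((-36/7 - 132182/3) - 3559) - 3654 = (-925382/21 - 3559) - 3654 = -1000121/21 - 3654 = -1076855/21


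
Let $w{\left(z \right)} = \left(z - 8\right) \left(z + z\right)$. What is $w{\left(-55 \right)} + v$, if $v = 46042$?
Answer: $52972$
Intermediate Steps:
$w{\left(z \right)} = 2 z \left(-8 + z\right)$ ($w{\left(z \right)} = \left(-8 + z\right) 2 z = 2 z \left(-8 + z\right)$)
$w{\left(-55 \right)} + v = 2 \left(-55\right) \left(-8 - 55\right) + 46042 = 2 \left(-55\right) \left(-63\right) + 46042 = 6930 + 46042 = 52972$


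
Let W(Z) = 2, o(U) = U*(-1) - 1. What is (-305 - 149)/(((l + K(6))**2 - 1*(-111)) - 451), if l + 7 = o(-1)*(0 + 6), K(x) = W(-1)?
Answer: 454/315 ≈ 1.4413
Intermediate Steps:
o(U) = -1 - U (o(U) = -U - 1 = -1 - U)
K(x) = 2
l = -7 (l = -7 + (-1 - 1*(-1))*(0 + 6) = -7 + (-1 + 1)*6 = -7 + 0*6 = -7 + 0 = -7)
(-305 - 149)/(((l + K(6))**2 - 1*(-111)) - 451) = (-305 - 149)/(((-7 + 2)**2 - 1*(-111)) - 451) = -454/(((-5)**2 + 111) - 451) = -454/((25 + 111) - 451) = -454/(136 - 451) = -454/(-315) = -454*(-1/315) = 454/315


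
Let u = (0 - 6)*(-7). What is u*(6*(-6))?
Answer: -1512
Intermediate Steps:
u = 42 (u = -6*(-7) = 42)
u*(6*(-6)) = 42*(6*(-6)) = 42*(-36) = -1512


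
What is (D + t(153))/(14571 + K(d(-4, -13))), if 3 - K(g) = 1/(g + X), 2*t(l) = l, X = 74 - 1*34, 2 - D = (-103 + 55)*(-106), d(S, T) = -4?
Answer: -180342/524663 ≈ -0.34373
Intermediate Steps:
D = -5086 (D = 2 - (-103 + 55)*(-106) = 2 - (-48)*(-106) = 2 - 1*5088 = 2 - 5088 = -5086)
X = 40 (X = 74 - 34 = 40)
t(l) = l/2
K(g) = 3 - 1/(40 + g) (K(g) = 3 - 1/(g + 40) = 3 - 1/(40 + g))
(D + t(153))/(14571 + K(d(-4, -13))) = (-5086 + (1/2)*153)/(14571 + (119 + 3*(-4))/(40 - 4)) = (-5086 + 153/2)/(14571 + (119 - 12)/36) = -10019/(2*(14571 + (1/36)*107)) = -10019/(2*(14571 + 107/36)) = -10019/(2*524663/36) = -10019/2*36/524663 = -180342/524663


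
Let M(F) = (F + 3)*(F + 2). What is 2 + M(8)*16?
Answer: 1762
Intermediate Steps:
M(F) = (2 + F)*(3 + F) (M(F) = (3 + F)*(2 + F) = (2 + F)*(3 + F))
2 + M(8)*16 = 2 + (6 + 8² + 5*8)*16 = 2 + (6 + 64 + 40)*16 = 2 + 110*16 = 2 + 1760 = 1762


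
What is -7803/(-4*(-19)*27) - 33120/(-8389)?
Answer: 92699/637564 ≈ 0.14540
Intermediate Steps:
-7803/(-4*(-19)*27) - 33120/(-8389) = -7803/(76*27) - 33120*(-1/8389) = -7803/2052 + 33120/8389 = -7803*1/2052 + 33120/8389 = -289/76 + 33120/8389 = 92699/637564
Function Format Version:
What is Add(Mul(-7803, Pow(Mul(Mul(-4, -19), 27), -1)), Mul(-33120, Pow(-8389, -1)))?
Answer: Rational(92699, 637564) ≈ 0.14540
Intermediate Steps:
Add(Mul(-7803, Pow(Mul(Mul(-4, -19), 27), -1)), Mul(-33120, Pow(-8389, -1))) = Add(Mul(-7803, Pow(Mul(76, 27), -1)), Mul(-33120, Rational(-1, 8389))) = Add(Mul(-7803, Pow(2052, -1)), Rational(33120, 8389)) = Add(Mul(-7803, Rational(1, 2052)), Rational(33120, 8389)) = Add(Rational(-289, 76), Rational(33120, 8389)) = Rational(92699, 637564)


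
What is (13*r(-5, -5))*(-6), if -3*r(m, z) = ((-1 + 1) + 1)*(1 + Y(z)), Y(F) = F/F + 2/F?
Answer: 208/5 ≈ 41.600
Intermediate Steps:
Y(F) = 1 + 2/F
r(m, z) = -⅓ - (2 + z)/(3*z) (r(m, z) = -((-1 + 1) + 1)*(1 + (2 + z)/z)/3 = -(0 + 1)*(1 + (2 + z)/z)/3 = -(1 + (2 + z)/z)/3 = -⅓ - (2 + z)/(3*z))
(13*r(-5, -5))*(-6) = (13*((⅔)*(-1 - 1*(-5))/(-5)))*(-6) = (13*((⅔)*(-⅕)*(-1 + 5)))*(-6) = (13*((⅔)*(-⅕)*4))*(-6) = (13*(-8/15))*(-6) = -104/15*(-6) = 208/5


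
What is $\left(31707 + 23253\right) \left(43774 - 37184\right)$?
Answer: $362186400$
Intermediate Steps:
$\left(31707 + 23253\right) \left(43774 - 37184\right) = 54960 \cdot 6590 = 362186400$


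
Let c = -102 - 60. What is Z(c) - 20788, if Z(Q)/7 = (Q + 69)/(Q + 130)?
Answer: -664565/32 ≈ -20768.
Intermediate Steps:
c = -162
Z(Q) = 7*(69 + Q)/(130 + Q) (Z(Q) = 7*((Q + 69)/(Q + 130)) = 7*((69 + Q)/(130 + Q)) = 7*(69 + Q)/(130 + Q))
Z(c) - 20788 = 7*(69 - 162)/(130 - 162) - 20788 = 7*(-93)/(-32) - 20788 = 7*(-1/32)*(-93) - 20788 = 651/32 - 20788 = -664565/32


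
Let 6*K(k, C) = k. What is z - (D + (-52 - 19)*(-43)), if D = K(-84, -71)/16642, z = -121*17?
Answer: -42520303/8321 ≈ -5110.0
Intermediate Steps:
K(k, C) = k/6
z = -2057
D = -7/8321 (D = ((⅙)*(-84))/16642 = -14*1/16642 = -7/8321 ≈ -0.00084125)
z - (D + (-52 - 19)*(-43)) = -2057 - (-7/8321 + (-52 - 19)*(-43)) = -2057 - (-7/8321 - 71*(-43)) = -2057 - (-7/8321 + 3053) = -2057 - 1*25404006/8321 = -2057 - 25404006/8321 = -42520303/8321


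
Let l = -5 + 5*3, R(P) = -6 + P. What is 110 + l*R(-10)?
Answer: -50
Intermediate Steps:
l = 10 (l = -5 + 15 = 10)
110 + l*R(-10) = 110 + 10*(-6 - 10) = 110 + 10*(-16) = 110 - 160 = -50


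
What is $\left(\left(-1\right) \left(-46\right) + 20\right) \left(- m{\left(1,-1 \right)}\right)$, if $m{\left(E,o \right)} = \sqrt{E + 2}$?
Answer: $- 66 \sqrt{3} \approx -114.32$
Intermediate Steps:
$m{\left(E,o \right)} = \sqrt{2 + E}$
$\left(\left(-1\right) \left(-46\right) + 20\right) \left(- m{\left(1,-1 \right)}\right) = \left(\left(-1\right) \left(-46\right) + 20\right) \left(- \sqrt{2 + 1}\right) = \left(46 + 20\right) \left(- \sqrt{3}\right) = 66 \left(- \sqrt{3}\right) = - 66 \sqrt{3}$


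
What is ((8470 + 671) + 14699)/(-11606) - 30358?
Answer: -176179394/5803 ≈ -30360.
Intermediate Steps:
((8470 + 671) + 14699)/(-11606) - 30358 = (9141 + 14699)*(-1/11606) - 30358 = 23840*(-1/11606) - 30358 = -11920/5803 - 30358 = -176179394/5803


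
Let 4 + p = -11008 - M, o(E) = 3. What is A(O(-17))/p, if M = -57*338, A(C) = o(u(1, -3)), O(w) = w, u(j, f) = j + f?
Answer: 3/8254 ≈ 0.00036346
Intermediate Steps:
u(j, f) = f + j
A(C) = 3
M = -19266
p = 8254 (p = -4 + (-11008 - 1*(-19266)) = -4 + (-11008 + 19266) = -4 + 8258 = 8254)
A(O(-17))/p = 3/8254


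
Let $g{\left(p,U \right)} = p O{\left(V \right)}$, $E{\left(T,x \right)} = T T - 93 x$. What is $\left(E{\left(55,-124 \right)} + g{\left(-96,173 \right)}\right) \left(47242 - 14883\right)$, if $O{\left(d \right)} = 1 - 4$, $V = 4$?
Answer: $480369355$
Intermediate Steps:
$O{\left(d \right)} = -3$ ($O{\left(d \right)} = 1 - 4 = -3$)
$E{\left(T,x \right)} = T^{2} - 93 x$
$g{\left(p,U \right)} = - 3 p$ ($g{\left(p,U \right)} = p \left(-3\right) = - 3 p$)
$\left(E{\left(55,-124 \right)} + g{\left(-96,173 \right)}\right) \left(47242 - 14883\right) = \left(\left(55^{2} - -11532\right) - -288\right) \left(47242 - 14883\right) = \left(\left(3025 + 11532\right) + 288\right) 32359 = \left(14557 + 288\right) 32359 = 14845 \cdot 32359 = 480369355$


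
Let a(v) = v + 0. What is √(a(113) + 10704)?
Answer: √10817 ≈ 104.00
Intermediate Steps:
a(v) = v
√(a(113) + 10704) = √(113 + 10704) = √10817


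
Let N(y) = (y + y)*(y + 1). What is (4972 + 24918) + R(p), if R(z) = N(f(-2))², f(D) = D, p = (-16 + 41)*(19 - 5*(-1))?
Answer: 29906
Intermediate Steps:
p = 600 (p = 25*(19 + 5) = 25*24 = 600)
N(y) = 2*y*(1 + y) (N(y) = (2*y)*(1 + y) = 2*y*(1 + y))
R(z) = 16 (R(z) = (2*(-2)*(1 - 2))² = (2*(-2)*(-1))² = 4² = 16)
(4972 + 24918) + R(p) = (4972 + 24918) + 16 = 29890 + 16 = 29906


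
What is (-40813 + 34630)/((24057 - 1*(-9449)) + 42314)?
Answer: -6183/75820 ≈ -0.081548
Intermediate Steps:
(-40813 + 34630)/((24057 - 1*(-9449)) + 42314) = -6183/((24057 + 9449) + 42314) = -6183/(33506 + 42314) = -6183/75820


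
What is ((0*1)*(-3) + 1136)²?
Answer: 1290496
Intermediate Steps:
((0*1)*(-3) + 1136)² = (0*(-3) + 1136)² = (0 + 1136)² = 1136² = 1290496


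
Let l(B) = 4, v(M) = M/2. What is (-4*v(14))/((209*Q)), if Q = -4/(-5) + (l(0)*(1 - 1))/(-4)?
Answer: -35/209 ≈ -0.16746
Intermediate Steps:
v(M) = M/2 (v(M) = M*(1/2) = M/2)
Q = 4/5 (Q = -4/(-5) + (4*(1 - 1))/(-4) = -4*(-1/5) + (4*0)*(-1/4) = 4/5 + 0*(-1/4) = 4/5 + 0 = 4/5 ≈ 0.80000)
(-4*v(14))/((209*Q)) = (-2*14)/((209*(4/5))) = (-4*7)/(836/5) = -28*5/836 = -35/209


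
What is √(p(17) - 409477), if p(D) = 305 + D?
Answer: I*√409155 ≈ 639.65*I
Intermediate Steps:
√(p(17) - 409477) = √((305 + 17) - 409477) = √(322 - 409477) = √(-409155) = I*√409155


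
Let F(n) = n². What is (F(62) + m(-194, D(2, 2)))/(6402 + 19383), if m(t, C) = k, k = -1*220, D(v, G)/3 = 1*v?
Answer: 1208/8595 ≈ 0.14055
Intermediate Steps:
D(v, G) = 3*v (D(v, G) = 3*(1*v) = 3*v)
k = -220
m(t, C) = -220
(F(62) + m(-194, D(2, 2)))/(6402 + 19383) = (62² - 220)/(6402 + 19383) = (3844 - 220)/25785 = 3624*(1/25785) = 1208/8595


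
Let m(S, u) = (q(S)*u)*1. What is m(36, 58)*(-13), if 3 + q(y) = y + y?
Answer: -52026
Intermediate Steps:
q(y) = -3 + 2*y (q(y) = -3 + (y + y) = -3 + 2*y)
m(S, u) = u*(-3 + 2*S) (m(S, u) = ((-3 + 2*S)*u)*1 = (u*(-3 + 2*S))*1 = u*(-3 + 2*S))
m(36, 58)*(-13) = (58*(-3 + 2*36))*(-13) = (58*(-3 + 72))*(-13) = (58*69)*(-13) = 4002*(-13) = -52026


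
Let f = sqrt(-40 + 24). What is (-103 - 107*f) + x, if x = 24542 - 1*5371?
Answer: 19068 - 428*I ≈ 19068.0 - 428.0*I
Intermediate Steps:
f = 4*I (f = sqrt(-16) = 4*I ≈ 4.0*I)
x = 19171 (x = 24542 - 5371 = 19171)
(-103 - 107*f) + x = (-103 - 428*I) + 19171 = 19068 - 428*I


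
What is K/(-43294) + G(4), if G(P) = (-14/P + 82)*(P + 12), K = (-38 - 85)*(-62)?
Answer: 27184819/21647 ≈ 1255.8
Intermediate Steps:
K = 7626 (K = -123*(-62) = 7626)
G(P) = (12 + P)*(82 - 14/P) (G(P) = (82 - 14/P)*(12 + P) = (12 + P)*(82 - 14/P))
K/(-43294) + G(4) = 7626/(-43294) + (970 - 168/4 + 82*4) = 7626*(-1/43294) + (970 - 168*¼ + 328) = -3813/21647 + (970 - 42 + 328) = -3813/21647 + 1256 = 27184819/21647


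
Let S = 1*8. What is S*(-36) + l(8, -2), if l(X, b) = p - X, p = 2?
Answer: -294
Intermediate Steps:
S = 8
l(X, b) = 2 - X
S*(-36) + l(8, -2) = 8*(-36) + (2 - 1*8) = -288 + (2 - 8) = -288 - 6 = -294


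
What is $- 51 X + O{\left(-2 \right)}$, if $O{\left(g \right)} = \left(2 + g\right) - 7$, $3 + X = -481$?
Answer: $24677$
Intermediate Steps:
$X = -484$ ($X = -3 - 481 = -484$)
$O{\left(g \right)} = -5 + g$
$- 51 X + O{\left(-2 \right)} = \left(-51\right) \left(-484\right) - 7 = 24684 - 7 = 24677$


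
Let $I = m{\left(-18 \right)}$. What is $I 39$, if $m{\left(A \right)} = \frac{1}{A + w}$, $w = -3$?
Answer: $- \frac{13}{7} \approx -1.8571$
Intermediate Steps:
$m{\left(A \right)} = \frac{1}{-3 + A}$ ($m{\left(A \right)} = \frac{1}{A - 3} = \frac{1}{-3 + A}$)
$I = - \frac{1}{21}$ ($I = \frac{1}{-3 - 18} = \frac{1}{-21} = - \frac{1}{21} \approx -0.047619$)
$I 39 = \left(- \frac{1}{21}\right) 39 = - \frac{13}{7}$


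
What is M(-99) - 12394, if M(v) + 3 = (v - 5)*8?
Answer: -13229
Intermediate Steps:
M(v) = -43 + 8*v (M(v) = -3 + (v - 5)*8 = -3 + (-5 + v)*8 = -3 + (-40 + 8*v) = -43 + 8*v)
M(-99) - 12394 = (-43 + 8*(-99)) - 12394 = (-43 - 792) - 12394 = -835 - 12394 = -13229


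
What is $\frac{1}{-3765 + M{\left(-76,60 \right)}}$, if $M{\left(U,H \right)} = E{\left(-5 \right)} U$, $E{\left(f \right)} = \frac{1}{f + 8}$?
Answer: $- \frac{3}{11371} \approx -0.00026383$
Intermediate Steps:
$E{\left(f \right)} = \frac{1}{8 + f}$
$M{\left(U,H \right)} = \frac{U}{3}$ ($M{\left(U,H \right)} = \frac{U}{8 - 5} = \frac{U}{3}$)
$\frac{1}{-3765 + M{\left(-76,60 \right)}} = \frac{1}{-3765 + \frac{1}{3} \left(-76\right)} = \frac{1}{-3765 - \frac{76}{3}} = \frac{1}{- \frac{11371}{3}} = - \frac{3}{11371}$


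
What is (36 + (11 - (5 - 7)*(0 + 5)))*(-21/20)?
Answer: -1197/20 ≈ -59.850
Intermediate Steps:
(36 + (11 - (5 - 7)*(0 + 5)))*(-21/20) = (36 + (11 - (-2)*5))*(-21*1/20) = (36 + (11 - 1*(-10)))*(-21/20) = (36 + (11 + 10))*(-21/20) = (36 + 21)*(-21/20) = 57*(-21/20) = -1197/20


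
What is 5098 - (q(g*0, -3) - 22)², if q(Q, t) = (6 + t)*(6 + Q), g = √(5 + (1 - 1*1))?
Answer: 5082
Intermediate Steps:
g = √5 (g = √(5 + (1 - 1)) = √(5 + 0) = √5 ≈ 2.2361)
q(Q, t) = (6 + Q)*(6 + t)
5098 - (q(g*0, -3) - 22)² = 5098 - ((36 + 6*(√5*0) + 6*(-3) + (√5*0)*(-3)) - 22)² = 5098 - ((36 + 6*0 - 18 + 0*(-3)) - 22)² = 5098 - ((36 + 0 - 18 + 0) - 22)² = 5098 - (18 - 22)² = 5098 - 1*(-4)² = 5098 - 1*16 = 5098 - 16 = 5082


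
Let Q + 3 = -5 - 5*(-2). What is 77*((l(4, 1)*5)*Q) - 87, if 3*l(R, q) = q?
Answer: 509/3 ≈ 169.67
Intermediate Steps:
l(R, q) = q/3
Q = 2 (Q = -3 + (-5 - 5*(-2)) = -3 + (-5 - 1*(-10)) = -3 + (-5 + 10) = -3 + 5 = 2)
77*((l(4, 1)*5)*Q) - 87 = 77*((((1/3)*1)*5)*2) - 87 = 77*(((1/3)*5)*2) - 87 = 77*((5/3)*2) - 87 = 77*(10/3) - 87 = 770/3 - 87 = 509/3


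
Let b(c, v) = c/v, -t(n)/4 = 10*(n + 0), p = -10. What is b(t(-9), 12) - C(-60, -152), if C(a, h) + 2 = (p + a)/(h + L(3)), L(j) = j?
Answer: 4698/149 ≈ 31.530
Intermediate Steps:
t(n) = -40*n (t(n) = -40*(n + 0) = -40*n)
C(a, h) = -2 + (-10 + a)/(3 + h) (C(a, h) = -2 + (-10 + a)/(h + 3) = -2 + (-10 + a)/(3 + h))
b(t(-9), 12) - C(-60, -152) = -40*(-9)/12 - (-16 - 60 - 2*(-152))/(3 - 152) = 360*(1/12) - (-16 - 60 + 304)/(-149) = 30 - (-1)*228/149 = 30 - 1*(-228/149) = 30 + 228/149 = 4698/149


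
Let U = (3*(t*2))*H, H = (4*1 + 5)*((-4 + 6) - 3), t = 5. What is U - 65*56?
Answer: -3910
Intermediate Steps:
H = -9 (H = (4 + 5)*(2 - 3) = 9*(-1) = -9)
U = -270 (U = (3*(5*2))*(-9) = (3*10)*(-9) = 30*(-9) = -270)
U - 65*56 = -270 - 65*56 = -270 - 3640 = -3910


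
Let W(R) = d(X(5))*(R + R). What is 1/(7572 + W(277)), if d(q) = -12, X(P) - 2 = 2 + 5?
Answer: 1/924 ≈ 0.0010823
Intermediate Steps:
X(P) = 9 (X(P) = 2 + (2 + 5) = 2 + 7 = 9)
W(R) = -24*R (W(R) = -12*(R + R) = -24*R)
1/(7572 + W(277)) = 1/(7572 - 24*277) = 1/(7572 - 6648) = 1/924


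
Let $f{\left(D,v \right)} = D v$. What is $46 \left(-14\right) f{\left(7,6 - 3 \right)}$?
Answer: $-13524$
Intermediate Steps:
$46 \left(-14\right) f{\left(7,6 - 3 \right)} = 46 \left(-14\right) 7 \left(6 - 3\right) = - 644 \cdot 7 \cdot 3 = \left(-644\right) 21 = -13524$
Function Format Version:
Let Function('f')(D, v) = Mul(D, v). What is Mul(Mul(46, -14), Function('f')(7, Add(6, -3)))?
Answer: -13524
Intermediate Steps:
Mul(Mul(46, -14), Function('f')(7, Add(6, -3))) = Mul(Mul(46, -14), Mul(7, Add(6, -3))) = Mul(-644, Mul(7, 3)) = Mul(-644, 21) = -13524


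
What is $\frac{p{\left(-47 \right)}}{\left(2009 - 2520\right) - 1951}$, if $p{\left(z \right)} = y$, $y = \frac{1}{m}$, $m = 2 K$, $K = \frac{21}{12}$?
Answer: $- \frac{1}{8617} \approx -0.00011605$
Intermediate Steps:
$K = \frac{7}{4}$ ($K = 21 \cdot \frac{1}{12} = \frac{7}{4} \approx 1.75$)
$m = \frac{7}{2}$ ($m = 2 \cdot \frac{7}{4} = \frac{7}{2} \approx 3.5$)
$y = \frac{2}{7}$ ($y = \frac{1}{\frac{7}{2}} = \frac{2}{7} \approx 0.28571$)
$p{\left(z \right)} = \frac{2}{7}$
$\frac{p{\left(-47 \right)}}{\left(2009 - 2520\right) - 1951} = \frac{2}{7 \left(\left(2009 - 2520\right) - 1951\right)} = \frac{2}{7 \left(-511 - 1951\right)} = \frac{2}{7 \left(-2462\right)} = \frac{2}{7} \left(- \frac{1}{2462}\right) = - \frac{1}{8617}$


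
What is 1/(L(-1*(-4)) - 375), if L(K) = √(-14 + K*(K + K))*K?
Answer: -125/46779 - 4*√2/46779 ≈ -0.0027931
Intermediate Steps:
L(K) = K*√(-14 + 2*K²) (L(K) = √(-14 + K*(2*K))*K = √(-14 + 2*K²)*K = K*√(-14 + 2*K²))
1/(L(-1*(-4)) - 375) = 1/((-1*(-4))*√(-14 + 2*(-1*(-4))²) - 375) = 1/(4*√(-14 + 2*4²) - 375) = 1/(4*√(-14 + 2*16) - 375) = 1/(4*√(-14 + 32) - 375) = 1/(4*√18 - 375) = 1/(4*(3*√2) - 375) = 1/(12*√2 - 375) = 1/(-375 + 12*√2)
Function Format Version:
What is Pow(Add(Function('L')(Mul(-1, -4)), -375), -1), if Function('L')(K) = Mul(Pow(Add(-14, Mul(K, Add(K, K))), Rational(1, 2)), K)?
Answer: Add(Rational(-125, 46779), Mul(Rational(-4, 46779), Pow(2, Rational(1, 2)))) ≈ -0.0027931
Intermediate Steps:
Function('L')(K) = Mul(K, Pow(Add(-14, Mul(2, Pow(K, 2))), Rational(1, 2))) (Function('L')(K) = Mul(Pow(Add(-14, Mul(K, Mul(2, K))), Rational(1, 2)), K) = Mul(Pow(Add(-14, Mul(2, Pow(K, 2))), Rational(1, 2)), K) = Mul(K, Pow(Add(-14, Mul(2, Pow(K, 2))), Rational(1, 2))))
Pow(Add(Function('L')(Mul(-1, -4)), -375), -1) = Pow(Add(Mul(Mul(-1, -4), Pow(Add(-14, Mul(2, Pow(Mul(-1, -4), 2))), Rational(1, 2))), -375), -1) = Pow(Add(Mul(4, Pow(Add(-14, Mul(2, Pow(4, 2))), Rational(1, 2))), -375), -1) = Pow(Add(Mul(4, Pow(Add(-14, Mul(2, 16)), Rational(1, 2))), -375), -1) = Pow(Add(Mul(4, Pow(Add(-14, 32), Rational(1, 2))), -375), -1) = Pow(Add(Mul(4, Pow(18, Rational(1, 2))), -375), -1) = Pow(Add(Mul(4, Mul(3, Pow(2, Rational(1, 2)))), -375), -1) = Pow(Add(Mul(12, Pow(2, Rational(1, 2))), -375), -1) = Pow(Add(-375, Mul(12, Pow(2, Rational(1, 2)))), -1)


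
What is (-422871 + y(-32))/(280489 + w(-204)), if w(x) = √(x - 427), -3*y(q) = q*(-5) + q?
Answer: -355867894349/236022239256 + 1268741*I*√631/236022239256 ≈ -1.5078 + 0.00013503*I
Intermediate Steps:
y(q) = 4*q/3 (y(q) = -(q*(-5) + q)/3 = -(-5*q + q)/3 = -(-4)*q/3 = 4*q/3)
w(x) = √(-427 + x)
(-422871 + y(-32))/(280489 + w(-204)) = (-422871 + (4/3)*(-32))/(280489 + √(-427 - 204)) = (-422871 - 128/3)/(280489 + √(-631)) = -1268741/(3*(280489 + I*√631))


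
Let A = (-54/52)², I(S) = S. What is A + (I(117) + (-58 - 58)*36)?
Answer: -2743155/676 ≈ -4057.9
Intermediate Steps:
A = 729/676 (A = (-54*1/52)² = (-27/26)² = 729/676 ≈ 1.0784)
A + (I(117) + (-58 - 58)*36) = 729/676 + (117 + (-58 - 58)*36) = 729/676 + (117 - 116*36) = 729/676 + (117 - 4176) = 729/676 - 4059 = -2743155/676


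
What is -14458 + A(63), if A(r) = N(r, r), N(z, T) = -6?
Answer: -14464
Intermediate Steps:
A(r) = -6
-14458 + A(63) = -14458 - 6 = -14464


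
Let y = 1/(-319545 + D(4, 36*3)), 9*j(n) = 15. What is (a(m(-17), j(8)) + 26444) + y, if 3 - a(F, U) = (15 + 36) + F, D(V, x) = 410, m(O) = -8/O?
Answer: 143203533723/5425295 ≈ 26396.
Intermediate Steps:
j(n) = 5/3 (j(n) = (⅑)*15 = 5/3)
y = -1/319135 (y = 1/(-319545 + 410) = 1/(-319135) = -1/319135 ≈ -3.1335e-6)
a(F, U) = -48 - F (a(F, U) = 3 - ((15 + 36) + F) = 3 - (51 + F) = 3 + (-51 - F) = -48 - F)
(a(m(-17), j(8)) + 26444) + y = ((-48 - (-8)/(-17)) + 26444) - 1/319135 = ((-48 - (-8)*(-1)/17) + 26444) - 1/319135 = ((-48 - 1*8/17) + 26444) - 1/319135 = ((-48 - 8/17) + 26444) - 1/319135 = (-824/17 + 26444) - 1/319135 = 448724/17 - 1/319135 = 143203533723/5425295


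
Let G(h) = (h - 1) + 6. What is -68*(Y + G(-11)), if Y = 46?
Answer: -2720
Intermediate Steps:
G(h) = 5 + h (G(h) = (-1 + h) + 6 = 5 + h)
-68*(Y + G(-11)) = -68*(46 + (5 - 11)) = -68*(46 - 6) = -68*40 = -2720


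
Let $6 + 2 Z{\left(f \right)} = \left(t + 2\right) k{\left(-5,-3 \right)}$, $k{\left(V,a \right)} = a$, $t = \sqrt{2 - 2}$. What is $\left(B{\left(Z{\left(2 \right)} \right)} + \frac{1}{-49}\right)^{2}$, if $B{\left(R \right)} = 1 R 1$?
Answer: $\frac{87025}{2401} \approx 36.245$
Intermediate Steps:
$t = 0$ ($t = \sqrt{0} = 0$)
$Z{\left(f \right)} = -6$ ($Z{\left(f \right)} = -3 + \frac{\left(0 + 2\right) \left(-3\right)}{2} = -3 + \frac{2 \left(-3\right)}{2} = -3 + \frac{1}{2} \left(-6\right) = -3 - 3 = -6$)
$B{\left(R \right)} = R$ ($B{\left(R \right)} = R 1 = R$)
$\left(B{\left(Z{\left(2 \right)} \right)} + \frac{1}{-49}\right)^{2} = \left(-6 + \frac{1}{-49}\right)^{2} = \left(-6 - \frac{1}{49}\right)^{2} = \left(- \frac{295}{49}\right)^{2} = \frac{87025}{2401}$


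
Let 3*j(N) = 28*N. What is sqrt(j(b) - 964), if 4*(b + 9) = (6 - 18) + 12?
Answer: 2*I*sqrt(262) ≈ 32.373*I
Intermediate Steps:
b = -9 (b = -9 + ((6 - 18) + 12)/4 = -9 + (-12 + 12)/4 = -9 + (1/4)*0 = -9 + 0 = -9)
j(N) = 28*N/3 (j(N) = (28*N)/3 = 28*N/3)
sqrt(j(b) - 964) = sqrt((28/3)*(-9) - 964) = sqrt(-84 - 964) = sqrt(-1048) = 2*I*sqrt(262)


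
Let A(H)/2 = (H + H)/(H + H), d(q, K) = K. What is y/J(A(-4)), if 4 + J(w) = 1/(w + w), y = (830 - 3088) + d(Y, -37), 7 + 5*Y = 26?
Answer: 612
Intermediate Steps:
Y = 19/5 (Y = -7/5 + (⅕)*26 = -7/5 + 26/5 = 19/5 ≈ 3.8000)
A(H) = 2 (A(H) = 2*((H + H)/(H + H)) = 2*((2*H)/((2*H))) = 2*((2*H)*(1/(2*H))) = 2*1 = 2)
y = -2295 (y = (830 - 3088) - 37 = -2258 - 37 = -2295)
J(w) = -4 + 1/(2*w) (J(w) = -4 + 1/(w + w) = -4 + 1/(2*w))
y/J(A(-4)) = -2295/(-4 + (½)/2) = -2295/(-4 + (½)*(½)) = -2295/(-4 + ¼) = -2295/(-15/4) = -2295*(-4/15) = 612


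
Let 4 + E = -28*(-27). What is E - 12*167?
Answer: -1252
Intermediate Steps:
E = 752 (E = -4 - 28*(-27) = -4 + 756 = 752)
E - 12*167 = 752 - 12*167 = 752 - 2004 = -1252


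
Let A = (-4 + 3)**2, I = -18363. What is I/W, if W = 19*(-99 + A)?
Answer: 18363/1862 ≈ 9.8620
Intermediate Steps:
A = 1 (A = (-1)**2 = 1)
W = -1862 (W = 19*(-99 + 1) = 19*(-98) = -1862)
I/W = -18363/(-1862) = -18363*(-1/1862) = 18363/1862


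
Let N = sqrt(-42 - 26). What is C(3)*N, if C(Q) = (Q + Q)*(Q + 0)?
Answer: 36*I*sqrt(17) ≈ 148.43*I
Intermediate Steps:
N = 2*I*sqrt(17) (N = sqrt(-68) = 2*I*sqrt(17) ≈ 8.2462*I)
C(Q) = 2*Q**2 (C(Q) = (2*Q)*Q = 2*Q**2)
C(3)*N = (2*3**2)*(2*I*sqrt(17)) = (2*9)*(2*I*sqrt(17)) = 18*(2*I*sqrt(17)) = 36*I*sqrt(17)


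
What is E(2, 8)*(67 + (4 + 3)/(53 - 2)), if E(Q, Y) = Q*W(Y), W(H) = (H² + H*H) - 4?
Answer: 849152/51 ≈ 16650.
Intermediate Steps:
W(H) = -4 + 2*H² (W(H) = (H² + H²) - 4 = 2*H² - 4 = -4 + 2*H²)
E(Q, Y) = Q*(-4 + 2*Y²)
E(2, 8)*(67 + (4 + 3)/(53 - 2)) = (2*2*(-2 + 8²))*(67 + (4 + 3)/(53 - 2)) = (2*2*(-2 + 64))*(67 + 7/51) = (2*2*62)*(67 + 7*(1/51)) = 248*(67 + 7/51) = 248*(3424/51) = 849152/51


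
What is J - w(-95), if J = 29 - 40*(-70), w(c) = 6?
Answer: 2823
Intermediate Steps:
J = 2829 (J = 29 + 2800 = 2829)
J - w(-95) = 2829 - 1*6 = 2829 - 6 = 2823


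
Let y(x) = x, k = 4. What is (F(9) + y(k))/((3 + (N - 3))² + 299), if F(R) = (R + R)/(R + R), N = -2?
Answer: 5/303 ≈ 0.016502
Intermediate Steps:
F(R) = 1 (F(R) = (2*R)/((2*R)) = (2*R)*(1/(2*R)) = 1)
(F(9) + y(k))/((3 + (N - 3))² + 299) = (1 + 4)/((3 + (-2 - 3))² + 299) = 5/((3 - 5)² + 299) = 5/((-2)² + 299) = 5/(4 + 299) = 5/303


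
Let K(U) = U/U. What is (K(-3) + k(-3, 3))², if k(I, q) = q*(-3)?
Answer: 64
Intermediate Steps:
K(U) = 1
k(I, q) = -3*q
(K(-3) + k(-3, 3))² = (1 - 3*3)² = (1 - 9)² = (-8)² = 64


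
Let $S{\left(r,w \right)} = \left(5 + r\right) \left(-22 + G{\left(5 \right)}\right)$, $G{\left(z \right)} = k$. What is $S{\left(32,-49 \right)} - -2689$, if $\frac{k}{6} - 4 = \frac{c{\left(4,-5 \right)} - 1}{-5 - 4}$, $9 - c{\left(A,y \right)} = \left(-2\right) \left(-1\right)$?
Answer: $2615$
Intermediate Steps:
$c{\left(A,y \right)} = 7$ ($c{\left(A,y \right)} = 9 - \left(-2\right) \left(-1\right) = 9 - 2 = 7$)
$k = 20$ ($k = 24 + 6 \frac{7 - 1}{-5 - 4} = 24 + 6 \frac{6}{-9} = 24 + 6 \cdot 6 \left(- \frac{1}{9}\right) = 24 + 6 \left(- \frac{2}{3}\right) = 24 - 4 = 20$)
$G{\left(z \right)} = 20$
$S{\left(r,w \right)} = -10 - 2 r$ ($S{\left(r,w \right)} = \left(5 + r\right) \left(-22 + 20\right) = \left(5 + r\right) \left(-2\right) = -10 - 2 r$)
$S{\left(32,-49 \right)} - -2689 = \left(-10 - 64\right) - -2689 = \left(-10 - 64\right) + 2689 = -74 + 2689 = 2615$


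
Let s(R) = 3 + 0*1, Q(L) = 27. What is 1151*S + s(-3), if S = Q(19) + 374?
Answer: 461554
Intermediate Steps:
s(R) = 3 (s(R) = 3 + 0 = 3)
S = 401 (S = 27 + 374 = 401)
1151*S + s(-3) = 1151*401 + 3 = 461551 + 3 = 461554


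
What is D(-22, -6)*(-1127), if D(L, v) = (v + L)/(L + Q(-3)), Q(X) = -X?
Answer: -31556/19 ≈ -1660.8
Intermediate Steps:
D(L, v) = (L + v)/(3 + L) (D(L, v) = (v + L)/(L - 1*(-3)) = (L + v)/(L + 3) = (L + v)/(3 + L))
D(-22, -6)*(-1127) = ((-22 - 6)/(3 - 22))*(-1127) = (-28/(-19))*(-1127) = -1/19*(-28)*(-1127) = (28/19)*(-1127) = -31556/19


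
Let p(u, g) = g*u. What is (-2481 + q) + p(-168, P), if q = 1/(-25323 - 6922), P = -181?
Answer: 900506114/32245 ≈ 27927.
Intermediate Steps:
q = -1/32245 (q = 1/(-32245) = -1/32245 ≈ -3.1013e-5)
(-2481 + q) + p(-168, P) = (-2481 - 1/32245) - 181*(-168) = -79999846/32245 + 30408 = 900506114/32245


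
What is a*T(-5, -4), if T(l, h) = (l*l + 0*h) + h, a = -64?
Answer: -1344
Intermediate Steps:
T(l, h) = h + l² (T(l, h) = (l² + 0) + h = l² + h = h + l²)
a*T(-5, -4) = -64*(-4 + (-5)²) = -64*(-4 + 25) = -64*21 = -1344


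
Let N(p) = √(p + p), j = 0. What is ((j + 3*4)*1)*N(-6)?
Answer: 24*I*√3 ≈ 41.569*I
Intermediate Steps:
N(p) = √2*√p (N(p) = √(2*p) = √2*√p)
((j + 3*4)*1)*N(-6) = ((0 + 3*4)*1)*(√2*√(-6)) = ((0 + 12)*1)*(√2*(I*√6)) = (12*1)*(2*I*√3) = 12*(2*I*√3) = 24*I*√3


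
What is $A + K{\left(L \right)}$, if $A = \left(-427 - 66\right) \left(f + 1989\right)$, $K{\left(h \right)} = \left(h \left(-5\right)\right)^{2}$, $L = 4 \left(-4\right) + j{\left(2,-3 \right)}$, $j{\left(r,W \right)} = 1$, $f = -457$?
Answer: $-749651$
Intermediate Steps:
$L = -15$ ($L = 4 \left(-4\right) + 1 = -16 + 1 = -15$)
$K{\left(h \right)} = 25 h^{2}$ ($K{\left(h \right)} = \left(- 5 h\right)^{2} = 25 h^{2}$)
$A = -755276$ ($A = \left(-427 - 66\right) \left(-457 + 1989\right) = \left(-493\right) 1532 = -755276$)
$A + K{\left(L \right)} = -755276 + 25 \left(-15\right)^{2} = -755276 + 25 \cdot 225 = -755276 + 5625 = -749651$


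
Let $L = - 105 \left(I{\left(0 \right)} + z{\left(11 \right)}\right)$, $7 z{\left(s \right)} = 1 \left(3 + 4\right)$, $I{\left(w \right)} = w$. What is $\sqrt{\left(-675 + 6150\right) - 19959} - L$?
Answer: $105 + 2 i \sqrt{3621} \approx 105.0 + 120.35 i$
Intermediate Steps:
$z{\left(s \right)} = 1$ ($z{\left(s \right)} = \frac{1 \left(3 + 4\right)}{7} = \frac{1 \cdot 7}{7} = \frac{1}{7} \cdot 7 = 1$)
$L = -105$ ($L = - 105 \left(0 + 1\right) = \left(-105\right) 1 = -105$)
$\sqrt{\left(-675 + 6150\right) - 19959} - L = \sqrt{\left(-675 + 6150\right) - 19959} - -105 = \sqrt{5475 - 19959} + 105 = \sqrt{-14484} + 105 = 2 i \sqrt{3621} + 105 = 105 + 2 i \sqrt{3621}$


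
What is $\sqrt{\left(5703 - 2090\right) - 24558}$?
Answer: $i \sqrt{20945} \approx 144.72 i$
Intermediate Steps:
$\sqrt{\left(5703 - 2090\right) - 24558} = \sqrt{3613 - 24558} = \sqrt{-20945} = i \sqrt{20945}$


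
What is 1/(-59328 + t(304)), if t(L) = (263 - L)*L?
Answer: -1/71792 ≈ -1.3929e-5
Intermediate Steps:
t(L) = L*(263 - L)
1/(-59328 + t(304)) = 1/(-59328 + 304*(263 - 1*304)) = 1/(-59328 + 304*(263 - 304)) = 1/(-59328 + 304*(-41)) = 1/(-59328 - 12464) = 1/(-71792) = -1/71792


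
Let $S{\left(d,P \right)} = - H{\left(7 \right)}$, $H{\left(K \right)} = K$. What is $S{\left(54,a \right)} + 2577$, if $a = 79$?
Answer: $2570$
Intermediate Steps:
$S{\left(d,P \right)} = -7$ ($S{\left(d,P \right)} = \left(-1\right) 7 = -7$)
$S{\left(54,a \right)} + 2577 = -7 + 2577 = 2570$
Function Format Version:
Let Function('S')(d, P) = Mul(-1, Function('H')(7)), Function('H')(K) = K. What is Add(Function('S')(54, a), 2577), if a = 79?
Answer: 2570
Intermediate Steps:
Function('S')(d, P) = -7 (Function('S')(d, P) = Mul(-1, 7) = -7)
Add(Function('S')(54, a), 2577) = Add(-7, 2577) = 2570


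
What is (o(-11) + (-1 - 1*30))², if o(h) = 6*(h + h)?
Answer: 26569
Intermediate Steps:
o(h) = 12*h (o(h) = 6*(2*h) = 12*h)
(o(-11) + (-1 - 1*30))² = (12*(-11) + (-1 - 1*30))² = (-132 + (-1 - 30))² = (-132 - 31)² = (-163)² = 26569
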